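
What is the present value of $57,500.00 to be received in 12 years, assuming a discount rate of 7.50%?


Present value formula: PV = FV / (1 + r)^t
PV = $57,500.00 / (1 + 0.075)^12
PV = $57,500.00 / 2.381780
PV = $24,141.61

PV = FV / (1 + r)^t = $24,141.61


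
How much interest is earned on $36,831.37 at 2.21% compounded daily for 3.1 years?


Compound interest earned = final amount − principal.
A = P(1 + r/n)^(nt) = $36,831.37 × (1 + 0.0221/365)^(365 × 3.1) = $39,443.05
Interest = A − P = $39,443.05 − $36,831.37 = $2,611.68

Interest = A - P = $2,611.68


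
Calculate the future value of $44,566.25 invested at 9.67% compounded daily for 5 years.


Compound interest formula: A = P(1 + r/n)^(nt)
A = $44,566.25 × (1 + 0.0967/365)^(365 × 5)
Growth factor: (1 + 0.0967/365)^1825 = 1.6216367
A = $44,566.25 × 1.6216367
A = $72,270.27

A = P(1 + r/n)^(nt) = $72,270.27


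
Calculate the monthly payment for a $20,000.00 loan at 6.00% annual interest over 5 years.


Loan payment formula: PMT = PV × r / (1 − (1 + r)^(−n))
Monthly rate r = 0.06/12 = 0.005, n = 60 months
Denominator: 1 − (1 + 0.06/12)^(−60) = 0.258628
PMT = $20,000.00 × (0.06/12) / 0.258628
PMT = $386.66 per month

PMT = PV × r / (1-(1+r)^(-n)) = $386.66/month


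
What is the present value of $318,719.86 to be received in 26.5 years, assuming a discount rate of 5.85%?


Present value formula: PV = FV / (1 + r)^t
PV = $318,719.86 / (1 + 0.0585)^26.5
PV = $318,719.86 / 4.511364
PV = $70,648.23

PV = FV / (1 + r)^t = $70,648.23


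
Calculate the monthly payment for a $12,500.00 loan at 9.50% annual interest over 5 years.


Loan payment formula: PMT = PV × r / (1 − (1 + r)^(−n))
Monthly rate r = 0.095/12 ≈ 0.00791667, n = 60 months
Denominator: 1 − (1 + 0.095/12)^(−60) = 0.376951
PMT = $12,500.00 × (0.095/12) / 0.376951
PMT = $262.52 per month

PMT = PV × r / (1-(1+r)^(-n)) = $262.52/month


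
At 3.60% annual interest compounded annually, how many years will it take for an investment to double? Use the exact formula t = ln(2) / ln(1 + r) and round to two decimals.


Doubling condition: (1 + r)^t = 2
Take ln of both sides: t × ln(1 + r) = ln(2)
t = ln(2) / ln(1 + r)
t = 0.693147 / 0.035367
t = 19.60

t = ln(2) / ln(1 + r) = 19.60 years


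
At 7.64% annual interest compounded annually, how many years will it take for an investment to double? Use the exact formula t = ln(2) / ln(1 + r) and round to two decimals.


Doubling condition: (1 + r)^t = 2
Take ln of both sides: t × ln(1 + r) = ln(2)
t = ln(2) / ln(1 + r)
t = 0.693147 / 0.073622
t = 9.41

t = ln(2) / ln(1 + r) = 9.41 years


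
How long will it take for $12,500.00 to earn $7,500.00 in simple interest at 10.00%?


Rearrange the simple interest formula for t:
I = P × r × t  ⇒  t = I / (P × r)
t = $7,500.00 / ($12,500.00 × 0.1)
t = 6

t = I/(P×r) = 6 years


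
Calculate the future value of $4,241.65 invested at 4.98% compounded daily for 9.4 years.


Compound interest formula: A = P(1 + r/n)^(nt)
A = $4,241.65 × (1 + 0.0498/365)^(365 × 9.4)
Growth factor: (1 + 0.0498/365)^3431 = 1.596938
A = $4,241.65 × 1.596938
A = $6,773.65

A = P(1 + r/n)^(nt) = $6,773.65


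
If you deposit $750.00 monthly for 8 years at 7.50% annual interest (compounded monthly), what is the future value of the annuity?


Future value of an ordinary annuity: FV = PMT × ((1 + r)^n − 1) / r
Monthly rate r = 0.075/12 = 0.00625, n = 96
FV = $750.00 × ((1 + 0.075/12)^96 − 1) / (0.075/12)
FV = $750.00 × 130.995147
FV = $98,246.36

FV = PMT × ((1+r)^n - 1)/r = $98,246.36


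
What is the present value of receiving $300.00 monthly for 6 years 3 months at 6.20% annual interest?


Present value of an ordinary annuity: PV = PMT × (1 − (1 + r)^(−n)) / r
Monthly rate r = 0.062/12 ≈ 0.00516667, n = 75
PV = $300.00 × (1 − (1 + 0.062/12)^(−75)) / (0.062/12)
PV = $300.00 × 62.045981
PV = $18,613.79

PV = PMT × (1-(1+r)^(-n))/r = $18,613.79


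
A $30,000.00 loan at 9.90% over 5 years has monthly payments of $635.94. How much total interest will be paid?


Total paid over the life of the loan = PMT × n.
Total paid = $635.94 × 60 = $38,156.40
Total interest = total paid − principal = $38,156.40 − $30,000.00 = $8,156.40

Total interest = (PMT × n) - PV = $8,156.40


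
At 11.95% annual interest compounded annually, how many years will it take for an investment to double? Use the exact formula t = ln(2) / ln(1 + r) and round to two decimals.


Doubling condition: (1 + r)^t = 2
Take ln of both sides: t × ln(1 + r) = ln(2)
t = ln(2) / ln(1 + r)
t = 0.693147 / 0.112882
t = 6.14

t = ln(2) / ln(1 + r) = 6.14 years


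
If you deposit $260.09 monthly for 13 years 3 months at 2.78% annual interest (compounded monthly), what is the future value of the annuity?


Future value of an ordinary annuity: FV = PMT × ((1 + r)^n − 1) / r
Monthly rate r = 0.0278/12 ≈ 0.00231667, n = 159
FV = $260.09 × ((1 + 0.0278/12)^159 − 1) / (0.0278/12)
FV = $260.09 × 191.970740
FV = $49,929.67

FV = PMT × ((1+r)^n - 1)/r = $49,929.67


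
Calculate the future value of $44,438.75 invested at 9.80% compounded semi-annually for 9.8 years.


Compound interest formula: A = P(1 + r/n)^(nt)
A = $44,438.75 × (1 + 0.098/2)^(2 × 9.8)
Growth factor: (1 + 0.098/2)^19.6 = 2.5538746
A = $44,438.75 × 2.5538746
A = $113,490.99

A = P(1 + r/n)^(nt) = $113,490.99


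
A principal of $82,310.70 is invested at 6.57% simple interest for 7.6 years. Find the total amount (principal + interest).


Total amount formula: A = P(1 + rt) = P + P·r·t
Interest: I = P × r × t = $82,310.70 × 0.0657 × 7.6 = $41,099.38
A = P + I = $82,310.70 + $41,099.38 = $123,410.08

A = P + I = P(1 + rt) = $123,410.08


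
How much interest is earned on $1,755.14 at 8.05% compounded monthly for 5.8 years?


Compound interest earned = final amount − principal.
A = P(1 + r/n)^(nt) = $1,755.14 × (1 + 0.0805/12)^(12 × 5.8) = $2,795.16
Interest = A − P = $2,795.16 − $1,755.14 = $1,040.02

Interest = A - P = $1,040.02


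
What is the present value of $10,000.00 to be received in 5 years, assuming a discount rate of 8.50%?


Present value formula: PV = FV / (1 + r)^t
PV = $10,000.00 / (1 + 0.085)^5
PV = $10,000.00 / 1.503657
PV = $6,650.45

PV = FV / (1 + r)^t = $6,650.45


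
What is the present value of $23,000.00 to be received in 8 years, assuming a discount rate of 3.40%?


Present value formula: PV = FV / (1 + r)^t
PV = $23,000.00 / (1 + 0.034)^8
PV = $23,000.00 / 1.306665
PV = $17,602.06

PV = FV / (1 + r)^t = $17,602.06


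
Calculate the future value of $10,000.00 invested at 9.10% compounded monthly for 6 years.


Compound interest formula: A = P(1 + r/n)^(nt)
A = $10,000.00 × (1 + 0.091/12)^(12 × 6)
Growth factor: (1 + 0.091/12)^72 = 1.722782
A = $10,000.00 × 1.722782
A = $17,227.82

A = P(1 + r/n)^(nt) = $17,227.82


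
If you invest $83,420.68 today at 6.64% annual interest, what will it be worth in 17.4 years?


Future value formula: FV = PV × (1 + r)^t
FV = $83,420.68 × (1 + 0.0664)^17.4
FV = $83,420.68 × 3.0606268
FV = $255,319.57

FV = PV × (1 + r)^t = $255,319.57


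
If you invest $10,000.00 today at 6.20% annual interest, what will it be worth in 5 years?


Future value formula: FV = PV × (1 + r)^t
FV = $10,000.00 × (1 + 0.062)^5
FV = $10,000.00 × 1.350898
FV = $13,508.98

FV = PV × (1 + r)^t = $13,508.98


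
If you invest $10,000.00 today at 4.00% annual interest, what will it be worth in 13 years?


Future value formula: FV = PV × (1 + r)^t
FV = $10,000.00 × (1 + 0.04)^13
FV = $10,000.00 × 1.665074
FV = $16,650.74

FV = PV × (1 + r)^t = $16,650.74


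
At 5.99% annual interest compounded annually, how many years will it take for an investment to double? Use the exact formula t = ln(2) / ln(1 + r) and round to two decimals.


Doubling condition: (1 + r)^t = 2
Take ln of both sides: t × ln(1 + r) = ln(2)
t = ln(2) / ln(1 + r)
t = 0.693147 / 0.058175
t = 11.91

t = ln(2) / ln(1 + r) = 11.91 years


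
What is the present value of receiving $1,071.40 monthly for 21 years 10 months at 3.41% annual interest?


Present value of an ordinary annuity: PV = PMT × (1 − (1 + r)^(−n)) / r
Monthly rate r = 0.0341/12 ≈ 0.00284167, n = 262
PV = $1,071.40 × (1 − (1 + 0.0341/12)^(−262)) / (0.0341/12)
PV = $1,071.40 × 184.58690032
PV = $197,766.41

PV = PMT × (1-(1+r)^(-n))/r = $197,766.41


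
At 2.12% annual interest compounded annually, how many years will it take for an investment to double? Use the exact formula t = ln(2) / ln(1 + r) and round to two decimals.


Doubling condition: (1 + r)^t = 2
Take ln of both sides: t × ln(1 + r) = ln(2)
t = ln(2) / ln(1 + r)
t = 0.693147 / 0.020978
t = 33.04

t = ln(2) / ln(1 + r) = 33.04 years


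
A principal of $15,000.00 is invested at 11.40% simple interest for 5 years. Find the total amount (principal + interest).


Total amount formula: A = P(1 + rt) = P + P·r·t
Interest: I = P × r × t = $15,000.00 × 0.114 × 5 = $8,550.00
A = P + I = $15,000.00 + $8,550.00 = $23,550.00

A = P + I = P(1 + rt) = $23,550.00


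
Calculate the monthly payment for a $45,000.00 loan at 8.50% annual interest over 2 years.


Loan payment formula: PMT = PV × r / (1 − (1 + r)^(−n))
Monthly rate r = 0.085/12 ≈ 0.00708333, n = 24 months
Denominator: 1 − (1 + 0.085/12)^(−24) = 0.155829
PMT = $45,000.00 × (0.085/12) / 0.155829
PMT = $2,045.51 per month

PMT = PV × r / (1-(1+r)^(-n)) = $2,045.51/month


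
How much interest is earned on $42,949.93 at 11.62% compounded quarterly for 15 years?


Compound interest earned = final amount − principal.
A = P(1 + r/n)^(nt) = $42,949.93 × (1 + 0.1162/4)^(4 × 15) = $239,414.85
Interest = A − P = $239,414.85 − $42,949.93 = $196,464.92

Interest = A - P = $196,464.92


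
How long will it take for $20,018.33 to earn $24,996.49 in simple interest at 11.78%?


Rearrange the simple interest formula for t:
I = P × r × t  ⇒  t = I / (P × r)
t = $24,996.49 / ($20,018.33 × 0.1178)
t = 10.6

t = I/(P×r) = 10.6 years


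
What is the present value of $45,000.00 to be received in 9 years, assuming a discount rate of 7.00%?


Present value formula: PV = FV / (1 + r)^t
PV = $45,000.00 / (1 + 0.07)^9
PV = $45,000.00 / 1.838459
PV = $24,477.02

PV = FV / (1 + r)^t = $24,477.02


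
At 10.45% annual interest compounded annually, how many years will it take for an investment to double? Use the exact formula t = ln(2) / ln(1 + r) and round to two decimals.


Doubling condition: (1 + r)^t = 2
Take ln of both sides: t × ln(1 + r) = ln(2)
t = ln(2) / ln(1 + r)
t = 0.693147 / 0.099393
t = 6.97

t = ln(2) / ln(1 + r) = 6.97 years


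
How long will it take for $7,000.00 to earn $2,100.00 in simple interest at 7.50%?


Rearrange the simple interest formula for t:
I = P × r × t  ⇒  t = I / (P × r)
t = $2,100.00 / ($7,000.00 × 0.075)
t = 4

t = I/(P×r) = 4 years


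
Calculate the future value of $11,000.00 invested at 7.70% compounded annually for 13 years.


Compound interest formula: A = P(1 + r/n)^(nt)
A = $11,000.00 × (1 + 0.077/1)^(1 × 13)
Growth factor: (1 + 0.077/1)^13 = 2.6230353
A = $11,000.00 × 2.6230353
A = $28,853.39

A = P(1 + r/n)^(nt) = $28,853.39


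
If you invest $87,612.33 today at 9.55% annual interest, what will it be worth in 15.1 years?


Future value formula: FV = PV × (1 + r)^t
FV = $87,612.33 × (1 + 0.0955)^15.1
FV = $87,612.33 × 3.9641216
FV = $347,305.93

FV = PV × (1 + r)^t = $347,305.93


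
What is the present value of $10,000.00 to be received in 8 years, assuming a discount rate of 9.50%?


Present value formula: PV = FV / (1 + r)^t
PV = $10,000.00 / (1 + 0.095)^8
PV = $10,000.00 / 2.066869
PV = $4,838.24

PV = FV / (1 + r)^t = $4,838.24


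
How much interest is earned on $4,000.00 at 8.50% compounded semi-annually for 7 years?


Compound interest earned = final amount − principal.
A = P(1 + r/n)^(nt) = $4,000.00 × (1 + 0.085/2)^(2 × 7) = $7,163.49
Interest = A − P = $7,163.49 − $4,000.00 = $3,163.49

Interest = A - P = $3,163.49


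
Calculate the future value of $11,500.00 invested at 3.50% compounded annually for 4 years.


Compound interest formula: A = P(1 + r/n)^(nt)
A = $11,500.00 × (1 + 0.035/1)^(1 × 4)
Growth factor: (1 + 0.035/1)^4 = 1.147523
A = $11,500.00 × 1.147523
A = $13,196.51

A = P(1 + r/n)^(nt) = $13,196.51


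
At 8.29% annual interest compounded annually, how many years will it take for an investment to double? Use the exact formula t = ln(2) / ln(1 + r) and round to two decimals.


Doubling condition: (1 + r)^t = 2
Take ln of both sides: t × ln(1 + r) = ln(2)
t = ln(2) / ln(1 + r)
t = 0.693147 / 0.079643
t = 8.70

t = ln(2) / ln(1 + r) = 8.70 years


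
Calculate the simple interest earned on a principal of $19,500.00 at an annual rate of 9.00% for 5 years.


Simple interest formula: I = P × r × t
I = $19,500.00 × 0.09 × 5
I = $8,775.00

I = P × r × t = $8,775.00


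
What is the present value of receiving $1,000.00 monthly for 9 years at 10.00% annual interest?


Present value of an ordinary annuity: PV = PMT × (1 − (1 + r)^(−n)) / r
Monthly rate r = 0.1/12 ≈ 0.00833333, n = 108
PV = $1,000.00 × (1 − (1 + 0.1/12)^(−108)) / (0.1/12)
PV = $1,000.00 × 71.0293549
PV = $71,029.35

PV = PMT × (1-(1+r)^(-n))/r = $71,029.35


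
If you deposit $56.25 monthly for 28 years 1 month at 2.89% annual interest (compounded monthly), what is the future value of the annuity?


Future value of an ordinary annuity: FV = PMT × ((1 + r)^n − 1) / r
Monthly rate r = 0.0289/12 ≈ 0.00240833, n = 337
FV = $56.25 × ((1 + 0.0289/12)^337 − 1) / (0.0289/12)
FV = $56.25 × 518.753122
FV = $29,179.86

FV = PMT × ((1+r)^n - 1)/r = $29,179.86


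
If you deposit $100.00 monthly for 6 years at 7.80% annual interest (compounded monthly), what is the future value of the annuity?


Future value of an ordinary annuity: FV = PMT × ((1 + r)^n − 1) / r
Monthly rate r = 0.078/12 = 0.0065, n = 72
FV = $100.00 × ((1 + 0.078/12)^72 − 1) / (0.078/12)
FV = $100.00 × 91.443227
FV = $9,144.32

FV = PMT × ((1+r)^n - 1)/r = $9,144.32


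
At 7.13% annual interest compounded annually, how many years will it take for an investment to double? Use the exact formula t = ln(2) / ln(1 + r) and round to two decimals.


Doubling condition: (1 + r)^t = 2
Take ln of both sides: t × ln(1 + r) = ln(2)
t = ln(2) / ln(1 + r)
t = 0.693147 / 0.068873
t = 10.06

t = ln(2) / ln(1 + r) = 10.06 years


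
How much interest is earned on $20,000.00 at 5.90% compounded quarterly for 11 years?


Compound interest earned = final amount − principal.
A = P(1 + r/n)^(nt) = $20,000.00 × (1 + 0.059/4)^(4 × 11) = $38,091.55
Interest = A − P = $38,091.55 − $20,000.00 = $18,091.55

Interest = A - P = $18,091.55


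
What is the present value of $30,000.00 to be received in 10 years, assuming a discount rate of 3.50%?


Present value formula: PV = FV / (1 + r)^t
PV = $30,000.00 / (1 + 0.035)^10
PV = $30,000.00 / 1.410599
PV = $21,267.56

PV = FV / (1 + r)^t = $21,267.56


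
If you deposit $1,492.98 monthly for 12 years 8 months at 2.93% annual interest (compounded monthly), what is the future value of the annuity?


Future value of an ordinary annuity: FV = PMT × ((1 + r)^n − 1) / r
Monthly rate r = 0.0293/12 ≈ 0.00244167, n = 152
FV = $1,492.98 × ((1 + 0.0293/12)^152 − 1) / (0.0293/12)
FV = $1,492.98 × 183.776447
FV = $274,374.56

FV = PMT × ((1+r)^n - 1)/r = $274,374.56


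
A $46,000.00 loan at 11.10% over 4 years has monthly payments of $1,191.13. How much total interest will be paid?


Total paid over the life of the loan = PMT × n.
Total paid = $1,191.13 × 48 = $57,174.24
Total interest = total paid − principal = $57,174.24 − $46,000.00 = $11,174.24

Total interest = (PMT × n) - PV = $11,174.24


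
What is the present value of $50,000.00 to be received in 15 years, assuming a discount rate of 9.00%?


Present value formula: PV = FV / (1 + r)^t
PV = $50,000.00 / (1 + 0.09)^15
PV = $50,000.00 / 3.642482
PV = $13,726.90

PV = FV / (1 + r)^t = $13,726.90


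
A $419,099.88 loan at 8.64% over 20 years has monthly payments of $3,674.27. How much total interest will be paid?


Total paid over the life of the loan = PMT × n.
Total paid = $3,674.27 × 240 = $881,824.80
Total interest = total paid − principal = $881,824.80 − $419,099.88 = $462,724.92

Total interest = (PMT × n) - PV = $462,724.92


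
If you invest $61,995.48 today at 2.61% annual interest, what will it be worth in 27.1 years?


Future value formula: FV = PV × (1 + r)^t
FV = $61,995.48 × (1 + 0.0261)^27.1
FV = $61,995.48 × 2.0102059
FV = $124,623.68

FV = PV × (1 + r)^t = $124,623.68


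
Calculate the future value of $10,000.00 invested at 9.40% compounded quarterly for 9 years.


Compound interest formula: A = P(1 + r/n)^(nt)
A = $10,000.00 × (1 + 0.094/4)^(4 × 9)
Growth factor: (1 + 0.094/4)^36 = 2.307610
A = $10,000.00 × 2.307610
A = $23,076.10

A = P(1 + r/n)^(nt) = $23,076.10


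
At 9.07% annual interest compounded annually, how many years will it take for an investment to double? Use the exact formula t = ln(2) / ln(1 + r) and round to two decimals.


Doubling condition: (1 + r)^t = 2
Take ln of both sides: t × ln(1 + r) = ln(2)
t = ln(2) / ln(1 + r)
t = 0.693147 / 0.086820
t = 7.98

t = ln(2) / ln(1 + r) = 7.98 years


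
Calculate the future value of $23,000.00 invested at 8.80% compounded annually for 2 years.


Compound interest formula: A = P(1 + r/n)^(nt)
A = $23,000.00 × (1 + 0.088/1)^(1 × 2)
Growth factor: (1 + 0.088/1)^2 = 1.183744
A = $23,000.00 × 1.183744
A = $27,226.11

A = P(1 + r/n)^(nt) = $27,226.11


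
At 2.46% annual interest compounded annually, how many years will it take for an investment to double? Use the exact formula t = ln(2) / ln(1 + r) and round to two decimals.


Doubling condition: (1 + r)^t = 2
Take ln of both sides: t × ln(1 + r) = ln(2)
t = ln(2) / ln(1 + r)
t = 0.693147 / 0.024302
t = 28.52

t = ln(2) / ln(1 + r) = 28.52 years


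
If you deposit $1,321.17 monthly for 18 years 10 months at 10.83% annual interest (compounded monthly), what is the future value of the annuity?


Future value of an ordinary annuity: FV = PMT × ((1 + r)^n − 1) / r
Monthly rate r = 0.1083/12 = 0.009025, n = 226
FV = $1,321.17 × ((1 + 0.1083/12)^226 − 1) / (0.1083/12)
FV = $1,321.17 × 733.285608
FV = $968,794.95

FV = PMT × ((1+r)^n - 1)/r = $968,794.95


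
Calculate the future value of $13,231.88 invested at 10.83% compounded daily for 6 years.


Compound interest formula: A = P(1 + r/n)^(nt)
A = $13,231.88 × (1 + 0.1083/365)^(365 × 6)
Growth factor: (1 + 0.1083/365)^2190 = 1.9149732
A = $13,231.88 × 1.9149732
A = $25,338.70

A = P(1 + r/n)^(nt) = $25,338.70


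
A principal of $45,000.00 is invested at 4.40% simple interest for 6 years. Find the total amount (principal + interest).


Total amount formula: A = P(1 + rt) = P + P·r·t
Interest: I = P × r × t = $45,000.00 × 0.044 × 6 = $11,880.00
A = P + I = $45,000.00 + $11,880.00 = $56,880.00

A = P + I = P(1 + rt) = $56,880.00


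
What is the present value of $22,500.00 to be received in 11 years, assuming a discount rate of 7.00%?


Present value formula: PV = FV / (1 + r)^t
PV = $22,500.00 / (1 + 0.07)^11
PV = $22,500.00 / 2.104852
PV = $10,689.59

PV = FV / (1 + r)^t = $10,689.59


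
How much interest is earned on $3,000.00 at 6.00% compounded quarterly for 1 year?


Compound interest earned = final amount − principal.
A = P(1 + r/n)^(nt) = $3,000.00 × (1 + 0.06/4)^(4 × 1) = $3,184.09
Interest = A − P = $3,184.09 − $3,000.00 = $184.09

Interest = A - P = $184.09


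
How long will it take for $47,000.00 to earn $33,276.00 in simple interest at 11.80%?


Rearrange the simple interest formula for t:
I = P × r × t  ⇒  t = I / (P × r)
t = $33,276.00 / ($47,000.00 × 0.118)
t = 6

t = I/(P×r) = 6 years


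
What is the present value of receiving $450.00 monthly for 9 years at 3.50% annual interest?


Present value of an ordinary annuity: PV = PMT × (1 − (1 + r)^(−n)) / r
Monthly rate r = 0.035/12 ≈ 0.00291667, n = 108
PV = $450.00 × (1 − (1 + 0.035/12)^(−108)) / (0.035/12)
PV = $450.00 × 92.529069
PV = $41,638.08

PV = PMT × (1-(1+r)^(-n))/r = $41,638.08


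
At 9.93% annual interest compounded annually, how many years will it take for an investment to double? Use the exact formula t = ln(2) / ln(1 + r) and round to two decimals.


Doubling condition: (1 + r)^t = 2
Take ln of both sides: t × ln(1 + r) = ln(2)
t = ln(2) / ln(1 + r)
t = 0.693147 / 0.094674
t = 7.32

t = ln(2) / ln(1 + r) = 7.32 years


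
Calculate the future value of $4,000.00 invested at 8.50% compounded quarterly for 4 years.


Compound interest formula: A = P(1 + r/n)^(nt)
A = $4,000.00 × (1 + 0.085/4)^(4 × 4)
Growth factor: (1 + 0.085/4)^16 = 1.399952
A = $4,000.00 × 1.399952
A = $5,599.81

A = P(1 + r/n)^(nt) = $5,599.81


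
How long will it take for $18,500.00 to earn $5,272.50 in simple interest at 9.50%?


Rearrange the simple interest formula for t:
I = P × r × t  ⇒  t = I / (P × r)
t = $5,272.50 / ($18,500.00 × 0.095)
t = 3

t = I/(P×r) = 3 years


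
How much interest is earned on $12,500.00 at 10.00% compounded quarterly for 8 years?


Compound interest earned = final amount − principal.
A = P(1 + r/n)^(nt) = $12,500.00 × (1 + 0.1/4)^(4 × 8) = $27,546.96
Interest = A − P = $27,546.96 − $12,500.00 = $15,046.96

Interest = A - P = $15,046.96


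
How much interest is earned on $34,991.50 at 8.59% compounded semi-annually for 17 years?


Compound interest earned = final amount − principal.
A = P(1 + r/n)^(nt) = $34,991.50 × (1 + 0.0859/2)^(2 × 17) = $146,191.18
Interest = A − P = $146,191.18 − $34,991.50 = $111,199.68

Interest = A - P = $111,199.68


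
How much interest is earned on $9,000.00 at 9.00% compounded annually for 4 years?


Compound interest earned = final amount − principal.
A = P(1 + r/n)^(nt) = $9,000.00 × (1 + 0.09/1)^(1 × 4) = $12,704.23
Interest = A − P = $12,704.23 − $9,000.00 = $3,704.23

Interest = A - P = $3,704.23


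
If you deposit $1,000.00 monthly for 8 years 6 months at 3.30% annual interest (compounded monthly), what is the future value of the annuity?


Future value of an ordinary annuity: FV = PMT × ((1 + r)^n − 1) / r
Monthly rate r = 0.033/12 = 0.00275, n = 102
FV = $1,000.00 × ((1 + 0.033/12)^102 − 1) / (0.033/12)
FV = $1,000.00 × 117.557093
FV = $117,557.09

FV = PMT × ((1+r)^n - 1)/r = $117,557.09


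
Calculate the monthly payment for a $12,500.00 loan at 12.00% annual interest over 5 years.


Loan payment formula: PMT = PV × r / (1 − (1 + r)^(−n))
Monthly rate r = 0.12/12 = 0.01, n = 60 months
Denominator: 1 − (1 + 0.12/12)^(−60) = 0.449550
PMT = $12,500.00 × (0.12/12) / 0.449550
PMT = $278.06 per month

PMT = PV × r / (1-(1+r)^(-n)) = $278.06/month


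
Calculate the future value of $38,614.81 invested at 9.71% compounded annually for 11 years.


Compound interest formula: A = P(1 + r/n)^(nt)
A = $38,614.81 × (1 + 0.0971/1)^(1 × 11)
Growth factor: (1 + 0.0971/1)^11 = 2.7714584
A = $38,614.81 × 2.7714584
A = $107,019.34

A = P(1 + r/n)^(nt) = $107,019.34


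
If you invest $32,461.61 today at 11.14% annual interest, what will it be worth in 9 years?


Future value formula: FV = PV × (1 + r)^t
FV = $32,461.61 × (1 + 0.1114)^9
FV = $32,461.61 × 2.587221
FV = $83,985.36

FV = PV × (1 + r)^t = $83,985.36


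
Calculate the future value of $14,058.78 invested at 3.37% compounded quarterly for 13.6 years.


Compound interest formula: A = P(1 + r/n)^(nt)
A = $14,058.78 × (1 + 0.0337/4)^(4 × 13.6)
Growth factor: (1 + 0.0337/4)^54.4 = 1.5783817
A = $14,058.78 × 1.5783817
A = $22,190.12

A = P(1 + r/n)^(nt) = $22,190.12


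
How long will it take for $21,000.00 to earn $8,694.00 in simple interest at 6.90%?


Rearrange the simple interest formula for t:
I = P × r × t  ⇒  t = I / (P × r)
t = $8,694.00 / ($21,000.00 × 0.069)
t = 6

t = I/(P×r) = 6 years


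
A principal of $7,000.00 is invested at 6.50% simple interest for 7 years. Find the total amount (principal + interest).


Total amount formula: A = P(1 + rt) = P + P·r·t
Interest: I = P × r × t = $7,000.00 × 0.065 × 7 = $3,185.00
A = P + I = $7,000.00 + $3,185.00 = $10,185.00

A = P + I = P(1 + rt) = $10,185.00


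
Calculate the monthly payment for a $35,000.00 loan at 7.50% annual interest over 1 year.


Loan payment formula: PMT = PV × r / (1 − (1 + r)^(−n))
Monthly rate r = 0.075/12 = 0.00625, n = 12 months
Denominator: 1 − (1 + 0.075/12)^(−12) = 0.072040
PMT = $35,000.00 × (0.075/12) / 0.072040
PMT = $3,036.51 per month

PMT = PV × r / (1-(1+r)^(-n)) = $3,036.51/month


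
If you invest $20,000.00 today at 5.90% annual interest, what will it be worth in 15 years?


Future value formula: FV = PV × (1 + r)^t
FV = $20,000.00 × (1 + 0.059)^15
FV = $20,000.00 × 2.3628677
FV = $47,257.35

FV = PV × (1 + r)^t = $47,257.35


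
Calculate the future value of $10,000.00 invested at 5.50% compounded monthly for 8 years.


Compound interest formula: A = P(1 + r/n)^(nt)
A = $10,000.00 × (1 + 0.055/12)^(12 × 8)
Growth factor: (1 + 0.055/12)^96 = 1.551147
A = $10,000.00 × 1.551147
A = $15,511.47

A = P(1 + r/n)^(nt) = $15,511.47


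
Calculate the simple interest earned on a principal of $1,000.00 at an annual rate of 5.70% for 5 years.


Simple interest formula: I = P × r × t
I = $1,000.00 × 0.057 × 5
I = $285.00

I = P × r × t = $285.00


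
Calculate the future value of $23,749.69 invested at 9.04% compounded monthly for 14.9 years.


Compound interest formula: A = P(1 + r/n)^(nt)
A = $23,749.69 × (1 + 0.0904/12)^(12 × 14.9)
Growth factor: (1 + 0.0904/12)^178.8 = 3.826352
A = $23,749.69 × 3.826352
A = $90,874.67

A = P(1 + r/n)^(nt) = $90,874.67


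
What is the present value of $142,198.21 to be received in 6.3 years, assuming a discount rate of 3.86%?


Present value formula: PV = FV / (1 + r)^t
PV = $142,198.21 / (1 + 0.0386)^6.3
PV = $142,198.21 / 1.26947574
PV = $112,013.33

PV = FV / (1 + r)^t = $112,013.33


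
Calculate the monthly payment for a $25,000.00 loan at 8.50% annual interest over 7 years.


Loan payment formula: PMT = PV × r / (1 − (1 + r)^(−n))
Monthly rate r = 0.085/12 ≈ 0.00708333, n = 84 months
Denominator: 1 − (1 + 0.085/12)^(−84) = 0.447279
PMT = $25,000.00 × (0.085/12) / 0.447279
PMT = $395.91 per month

PMT = PV × r / (1-(1+r)^(-n)) = $395.91/month


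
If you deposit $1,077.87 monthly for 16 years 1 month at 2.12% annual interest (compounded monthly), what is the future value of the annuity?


Future value of an ordinary annuity: FV = PMT × ((1 + r)^n − 1) / r
Monthly rate r = 0.0212/12 ≈ 0.00176667, n = 193
FV = $1,077.87 × ((1 + 0.0212/12)^193 − 1) / (0.0212/12)
FV = $1,077.87 × 229.745300
FV = $247,635.57

FV = PMT × ((1+r)^n - 1)/r = $247,635.57


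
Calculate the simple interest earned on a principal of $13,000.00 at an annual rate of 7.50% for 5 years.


Simple interest formula: I = P × r × t
I = $13,000.00 × 0.075 × 5
I = $4,875.00

I = P × r × t = $4,875.00


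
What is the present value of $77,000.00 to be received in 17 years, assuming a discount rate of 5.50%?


Present value formula: PV = FV / (1 + r)^t
PV = $77,000.00 / (1 + 0.055)^17
PV = $77,000.00 / 2.484802
PV = $30,988.38

PV = FV / (1 + r)^t = $30,988.38


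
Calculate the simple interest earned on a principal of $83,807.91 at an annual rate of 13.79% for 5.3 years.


Simple interest formula: I = P × r × t
I = $83,807.91 × 0.1379 × 5.3
I = $61,252.69

I = P × r × t = $61,252.69


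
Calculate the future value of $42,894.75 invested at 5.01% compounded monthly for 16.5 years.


Compound interest formula: A = P(1 + r/n)^(nt)
A = $42,894.75 × (1 + 0.0501/12)^(12 × 16.5)
Growth factor: (1 + 0.0501/12)^198 = 2.281719
A = $42,894.75 × 2.281719
A = $97,873.77

A = P(1 + r/n)^(nt) = $97,873.77


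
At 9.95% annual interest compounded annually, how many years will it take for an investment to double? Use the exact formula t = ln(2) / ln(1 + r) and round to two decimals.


Doubling condition: (1 + r)^t = 2
Take ln of both sides: t × ln(1 + r) = ln(2)
t = ln(2) / ln(1 + r)
t = 0.693147 / 0.094856
t = 7.31

t = ln(2) / ln(1 + r) = 7.31 years


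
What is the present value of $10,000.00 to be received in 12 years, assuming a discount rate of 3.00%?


Present value formula: PV = FV / (1 + r)^t
PV = $10,000.00 / (1 + 0.03)^12
PV = $10,000.00 / 1.425761
PV = $7,013.80

PV = FV / (1 + r)^t = $7,013.80


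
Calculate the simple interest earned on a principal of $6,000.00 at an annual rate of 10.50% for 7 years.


Simple interest formula: I = P × r × t
I = $6,000.00 × 0.105 × 7
I = $4,410.00

I = P × r × t = $4,410.00


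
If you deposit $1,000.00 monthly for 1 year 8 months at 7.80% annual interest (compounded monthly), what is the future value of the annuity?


Future value of an ordinary annuity: FV = PMT × ((1 + r)^n − 1) / r
Monthly rate r = 0.078/12 = 0.0065, n = 20
FV = $1,000.00 × ((1 + 0.078/12)^20 − 1) / (0.078/12)
FV = $1,000.00 × 21.284524
FV = $21,284.52

FV = PMT × ((1+r)^n - 1)/r = $21,284.52


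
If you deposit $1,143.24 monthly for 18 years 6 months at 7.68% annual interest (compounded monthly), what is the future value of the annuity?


Future value of an ordinary annuity: FV = PMT × ((1 + r)^n − 1) / r
Monthly rate r = 0.0768/12 = 0.0064, n = 222
FV = $1,143.24 × ((1 + 0.0768/12)^222 − 1) / (0.0768/12)
FV = $1,143.24 × 487.770163
FV = $557,638.36

FV = PMT × ((1+r)^n - 1)/r = $557,638.36


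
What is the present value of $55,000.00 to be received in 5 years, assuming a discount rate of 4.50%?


Present value formula: PV = FV / (1 + r)^t
PV = $55,000.00 / (1 + 0.045)^5
PV = $55,000.00 / 1.246182
PV = $44,134.81

PV = FV / (1 + r)^t = $44,134.81


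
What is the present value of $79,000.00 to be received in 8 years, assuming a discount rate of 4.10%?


Present value formula: PV = FV / (1 + r)^t
PV = $79,000.00 / (1 + 0.041)^8
PV = $79,000.00 / 1.379132
PV = $57,282.41

PV = FV / (1 + r)^t = $57,282.41


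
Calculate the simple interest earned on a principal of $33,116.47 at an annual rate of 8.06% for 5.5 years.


Simple interest formula: I = P × r × t
I = $33,116.47 × 0.0806 × 5.5
I = $14,680.53

I = P × r × t = $14,680.53


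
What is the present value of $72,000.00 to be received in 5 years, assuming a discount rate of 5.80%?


Present value formula: PV = FV / (1 + r)^t
PV = $72,000.00 / (1 + 0.058)^5
PV = $72,000.00 / 1.32564836
PV = $54,313.05

PV = FV / (1 + r)^t = $54,313.05


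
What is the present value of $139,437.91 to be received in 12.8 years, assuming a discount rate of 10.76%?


Present value formula: PV = FV / (1 + r)^t
PV = $139,437.91 / (1 + 0.1076)^12.8
PV = $139,437.91 / 3.699148
PV = $37,694.60

PV = FV / (1 + r)^t = $37,694.60


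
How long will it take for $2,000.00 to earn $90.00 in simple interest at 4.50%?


Rearrange the simple interest formula for t:
I = P × r × t  ⇒  t = I / (P × r)
t = $90.00 / ($2,000.00 × 0.045)
t = 1

t = I/(P×r) = 1 year


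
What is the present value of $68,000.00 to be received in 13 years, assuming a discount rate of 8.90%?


Present value formula: PV = FV / (1 + r)^t
PV = $68,000.00 / (1 + 0.089)^13
PV = $68,000.00 / 3.029441
PV = $22,446.39

PV = FV / (1 + r)^t = $22,446.39


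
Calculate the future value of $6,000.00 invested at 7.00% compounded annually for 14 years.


Compound interest formula: A = P(1 + r/n)^(nt)
A = $6,000.00 × (1 + 0.07/1)^(1 × 14)
Growth factor: (1 + 0.07/1)^14 = 2.578534
A = $6,000.00 × 2.578534
A = $15,471.20

A = P(1 + r/n)^(nt) = $15,471.20


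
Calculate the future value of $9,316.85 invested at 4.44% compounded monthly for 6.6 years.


Compound interest formula: A = P(1 + r/n)^(nt)
A = $9,316.85 × (1 + 0.0444/12)^(12 × 6.6)
Growth factor: (1 + 0.0444/12)^79.2 = 1.339772
A = $9,316.85 × 1.339772
A = $12,482.45

A = P(1 + r/n)^(nt) = $12,482.45


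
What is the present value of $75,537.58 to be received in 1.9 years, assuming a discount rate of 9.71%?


Present value formula: PV = FV / (1 + r)^t
PV = $75,537.58 / (1 + 0.0971)^1.9
PV = $75,537.58 / 1.1925259
PV = $63,342.51

PV = FV / (1 + r)^t = $63,342.51


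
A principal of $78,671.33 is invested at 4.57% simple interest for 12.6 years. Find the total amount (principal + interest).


Total amount formula: A = P(1 + rt) = P + P·r·t
Interest: I = P × r × t = $78,671.33 × 0.0457 × 12.6 = $45,300.53
A = P + I = $78,671.33 + $45,300.53 = $123,971.86

A = P + I = P(1 + rt) = $123,971.86


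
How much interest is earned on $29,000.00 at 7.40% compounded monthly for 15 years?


Compound interest earned = final amount − principal.
A = P(1 + r/n)^(nt) = $29,000.00 × (1 + 0.074/12)^(12 × 15) = $87,696.97
Interest = A − P = $87,696.97 − $29,000.00 = $58,696.97

Interest = A - P = $58,696.97


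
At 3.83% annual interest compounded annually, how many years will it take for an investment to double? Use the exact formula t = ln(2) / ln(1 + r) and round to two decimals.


Doubling condition: (1 + r)^t = 2
Take ln of both sides: t × ln(1 + r) = ln(2)
t = ln(2) / ln(1 + r)
t = 0.693147 / 0.037585
t = 18.44

t = ln(2) / ln(1 + r) = 18.44 years


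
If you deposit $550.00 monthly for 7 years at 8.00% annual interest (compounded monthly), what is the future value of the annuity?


Future value of an ordinary annuity: FV = PMT × ((1 + r)^n − 1) / r
Monthly rate r = 0.08/12 ≈ 0.00666667, n = 84
FV = $550.00 × ((1 + 0.08/12)^84 − 1) / (0.08/12)
FV = $550.00 × 112.113308
FV = $61,662.32

FV = PMT × ((1+r)^n - 1)/r = $61,662.32


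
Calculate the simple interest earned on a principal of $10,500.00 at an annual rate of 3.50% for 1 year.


Simple interest formula: I = P × r × t
I = $10,500.00 × 0.035 × 1
I = $367.50

I = P × r × t = $367.50


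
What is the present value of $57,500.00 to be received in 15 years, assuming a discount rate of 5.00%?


Present value formula: PV = FV / (1 + r)^t
PV = $57,500.00 / (1 + 0.05)^15
PV = $57,500.00 / 2.0789282
PV = $27,658.48

PV = FV / (1 + r)^t = $27,658.48


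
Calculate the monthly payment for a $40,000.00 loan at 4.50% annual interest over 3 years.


Loan payment formula: PMT = PV × r / (1 − (1 + r)^(−n))
Monthly rate r = 0.045/12 = 0.00375, n = 36 months
Denominator: 1 − (1 + 0.045/12)^(−36) = 0.126063
PMT = $40,000.00 × (0.045/12) / 0.126063
PMT = $1,189.88 per month

PMT = PV × r / (1-(1+r)^(-n)) = $1,189.88/month


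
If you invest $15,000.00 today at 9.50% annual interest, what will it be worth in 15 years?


Future value formula: FV = PV × (1 + r)^t
FV = $15,000.00 × (1 + 0.095)^15
FV = $15,000.00 × 3.901322
FV = $58,519.83

FV = PV × (1 + r)^t = $58,519.83


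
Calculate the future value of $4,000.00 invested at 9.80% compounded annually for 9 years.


Compound interest formula: A = P(1 + r/n)^(nt)
A = $4,000.00 × (1 + 0.098/1)^(1 × 9)
Growth factor: (1 + 0.098/1)^9 = 2.319643
A = $4,000.00 × 2.319643
A = $9,278.57

A = P(1 + r/n)^(nt) = $9,278.57


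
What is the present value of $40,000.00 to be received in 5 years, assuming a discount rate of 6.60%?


Present value formula: PV = FV / (1 + r)^t
PV = $40,000.00 / (1 + 0.066)^5
PV = $40,000.00 / 1.376531
PV = $29,058.55

PV = FV / (1 + r)^t = $29,058.55


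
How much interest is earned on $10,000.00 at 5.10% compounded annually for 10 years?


Compound interest earned = final amount − principal.
A = P(1 + r/n)^(nt) = $10,000.00 × (1 + 0.051/1)^(1 × 10) = $16,444.75
Interest = A − P = $16,444.75 − $10,000.00 = $6,444.75

Interest = A - P = $6,444.75


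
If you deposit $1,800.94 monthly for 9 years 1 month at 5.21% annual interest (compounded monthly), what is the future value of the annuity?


Future value of an ordinary annuity: FV = PMT × ((1 + r)^n − 1) / r
Monthly rate r = 0.0521/12 ≈ 0.00434167, n = 109
FV = $1,800.94 × ((1 + 0.0521/12)^109 − 1) / (0.0521/12)
FV = $1,800.94 × 139.012468
FV = $250,353.11

FV = PMT × ((1+r)^n - 1)/r = $250,353.11


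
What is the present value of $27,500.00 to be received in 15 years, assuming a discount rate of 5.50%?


Present value formula: PV = FV / (1 + r)^t
PV = $27,500.00 / (1 + 0.055)^15
PV = $27,500.00 / 2.232476
PV = $12,318.16

PV = FV / (1 + r)^t = $12,318.16


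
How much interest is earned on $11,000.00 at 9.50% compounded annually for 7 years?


Compound interest earned = final amount − principal.
A = P(1 + r/n)^(nt) = $11,000.00 × (1 + 0.095/1)^(1 × 7) = $20,763.07
Interest = A − P = $20,763.07 − $11,000.00 = $9,763.07

Interest = A - P = $9,763.07


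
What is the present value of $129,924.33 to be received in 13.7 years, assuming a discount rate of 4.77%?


Present value formula: PV = FV / (1 + r)^t
PV = $129,924.33 / (1 + 0.0477)^13.7
PV = $129,924.33 / 1.89341639
PV = $68,619.00

PV = FV / (1 + r)^t = $68,619.00


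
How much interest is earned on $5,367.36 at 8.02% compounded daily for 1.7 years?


Compound interest earned = final amount − principal.
A = P(1 + r/n)^(nt) = $5,367.36 × (1 + 0.0802/365)^(365 × 1.7) = $6,151.29
Interest = A − P = $6,151.29 − $5,367.36 = $783.93

Interest = A - P = $783.93


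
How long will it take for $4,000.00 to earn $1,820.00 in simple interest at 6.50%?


Rearrange the simple interest formula for t:
I = P × r × t  ⇒  t = I / (P × r)
t = $1,820.00 / ($4,000.00 × 0.065)
t = 7

t = I/(P×r) = 7 years


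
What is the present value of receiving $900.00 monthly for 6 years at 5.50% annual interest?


Present value of an ordinary annuity: PV = PMT × (1 − (1 + r)^(−n)) / r
Monthly rate r = 0.055/12 ≈ 0.00458333, n = 72
PV = $900.00 × (1 − (1 + 0.055/12)^(−72)) / (0.055/12)
PV = $900.00 × 61.207425
PV = $55,086.68

PV = PMT × (1-(1+r)^(-n))/r = $55,086.68


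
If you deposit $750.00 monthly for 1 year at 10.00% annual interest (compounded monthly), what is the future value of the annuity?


Future value of an ordinary annuity: FV = PMT × ((1 + r)^n − 1) / r
Monthly rate r = 0.1/12 ≈ 0.00833333, n = 12
FV = $750.00 × ((1 + 0.1/12)^12 − 1) / (0.1/12)
FV = $750.00 × 12.565568
FV = $9,424.18

FV = PMT × ((1+r)^n - 1)/r = $9,424.18


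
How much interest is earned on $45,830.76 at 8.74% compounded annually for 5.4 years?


Compound interest earned = final amount − principal.
A = P(1 + r/n)^(nt) = $45,830.76 × (1 + 0.0874/1)^(1 × 5.4) = $72,054.22
Interest = A − P = $72,054.22 − $45,830.76 = $26,223.46

Interest = A - P = $26,223.46


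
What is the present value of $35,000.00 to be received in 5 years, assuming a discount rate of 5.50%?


Present value formula: PV = FV / (1 + r)^t
PV = $35,000.00 / (1 + 0.055)^5
PV = $35,000.00 / 1.306960
PV = $26,779.70

PV = FV / (1 + r)^t = $26,779.70


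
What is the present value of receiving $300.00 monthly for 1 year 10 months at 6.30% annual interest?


Present value of an ordinary annuity: PV = PMT × (1 − (1 + r)^(−n)) / r
Monthly rate r = 0.063/12 = 0.00525, n = 22
PV = $300.00 × (1 − (1 + 0.063/12)^(−22)) / (0.063/12)
PV = $300.00 × 20.725755
PV = $6,217.73

PV = PMT × (1-(1+r)^(-n))/r = $6,217.73


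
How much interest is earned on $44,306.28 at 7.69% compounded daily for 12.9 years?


Compound interest earned = final amount − principal.
A = P(1 + r/n)^(nt) = $44,306.28 × (1 + 0.0769/365)^(365 × 12.9) = $119,466.02
Interest = A − P = $119,466.02 − $44,306.28 = $75,159.74

Interest = A - P = $75,159.74
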